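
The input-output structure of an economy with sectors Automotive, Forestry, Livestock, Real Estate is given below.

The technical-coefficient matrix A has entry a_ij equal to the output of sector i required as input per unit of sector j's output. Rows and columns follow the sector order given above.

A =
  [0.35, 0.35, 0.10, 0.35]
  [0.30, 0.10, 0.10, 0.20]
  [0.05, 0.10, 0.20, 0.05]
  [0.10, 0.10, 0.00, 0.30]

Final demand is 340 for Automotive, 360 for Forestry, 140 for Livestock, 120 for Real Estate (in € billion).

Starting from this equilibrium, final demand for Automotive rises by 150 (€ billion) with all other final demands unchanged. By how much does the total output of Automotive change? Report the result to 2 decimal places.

Δx_1 = 347.94

I − A =
  [   0.65    -0.35    -0.10    -0.35]
  [  -0.30     0.90    -0.10    -0.20]
  [  -0.05    -0.10     0.80    -0.05]
  [  -0.10    -0.10     0.00     0.70]
Compute the cofactors C_ij = (−1)^(i+j)·(3×3 minor ij) of I−A; the adjugate is their transpose:
adj(I−A) = Cᵀ =
  [ 0.48050   0.23150   0.08900   0.31275]
  [ 0.18800   0.33200   0.06500   0.19350]
  [ 0.05950   0.06100   0.27400   0.06675]
  [ 0.09550   0.08050   0.02200   0.36825]
det(I−A) = Σ_j (I−A)_1j·C_1j = (0.65)(0.48050) + (-0.35)(0.18800) + (-0.10)(0.05950) + (-0.35)(0.09550) = 0.20715
(I − A)⁻¹ = adj(I−A) / det(I−A) ≈
  [   2.3196     1.1175     0.4296     1.5098]
  [   0.9076     1.6027     0.3138     0.9341]
  [   0.2872     0.2945     1.3227     0.3222]
  [   0.4610     0.3886     0.1062     1.7777]
Δx = (I − A)⁻¹ Δd with Δd having +150 in the Automotive component and 0 elsewhere.
So Δx_1 = L_11 · (+150), where L_11 = adj(I−A)_11 / det(I−A) = 0.48050 / 0.20715.
Δx_1 = 0.48050 × (+150) / 0.20715 = 72.075 / 0.20715 ≈ 347.94.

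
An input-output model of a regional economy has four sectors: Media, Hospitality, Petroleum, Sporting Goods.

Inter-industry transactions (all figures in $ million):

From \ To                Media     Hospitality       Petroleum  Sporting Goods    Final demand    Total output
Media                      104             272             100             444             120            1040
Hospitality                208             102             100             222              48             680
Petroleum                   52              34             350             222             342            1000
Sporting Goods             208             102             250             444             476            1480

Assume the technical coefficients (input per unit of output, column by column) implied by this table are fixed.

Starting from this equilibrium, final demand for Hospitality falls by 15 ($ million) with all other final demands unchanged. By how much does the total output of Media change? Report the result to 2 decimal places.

Δx_1 = -15.04

Technical coefficients a_ij = z_ij / X_j:
  a_11 = 104/1040 = 0.10, a_21 = 208/1040 = 0.20, a_31 = 52/1040 = 0.05, a_41 = 208/1040 = 0.20
  a_12 = 272/680 = 0.40, a_22 = 102/680 = 0.15, a_32 = 34/680 = 0.05, a_42 = 102/680 = 0.15
  a_13 = 100/1000 = 0.10, a_23 = 100/1000 = 0.10, a_33 = 350/1000 = 0.35, a_43 = 250/1000 = 0.25
  a_14 = 444/1480 = 0.30, a_24 = 222/1480 = 0.15, a_34 = 222/1480 = 0.15, a_44 = 444/1480 = 0.30
I − A =
  [   0.90    -0.40    -0.10    -0.30]
  [  -0.20     0.85    -0.10    -0.15]
  [  -0.05    -0.05     0.65    -0.15]
  [  -0.20    -0.15    -0.25     0.70]
Compute the cofactors C_ij = (−1)^(i+j)·(3×3 minor ij) of I−A; the adjugate is their transpose:
adj(I−A) = Cᵀ =
  [ 0.332625   0.205750   0.168500   0.222750]
  [ 0.111375   0.326500   0.122750   0.144000]
  [ 0.067125   0.077000   0.387250   0.128250]
  [ 0.142875   0.156250   0.212750   0.433500]
det(I−A) = Σ_j (I−A)_1j·C_1j = (0.90)(0.332625) + (-0.40)(0.111375) + (-0.10)(0.067125) + (-0.30)(0.142875) = 0.2052375
(I − A)⁻¹ = adj(I−A) / det(I−A) ≈
  [   1.6207     1.0025     0.8210     1.0853]
  [   0.5427     1.5908     0.5981     0.7016]
  [   0.3271     0.3752     1.8868     0.6249]
  [   0.6961     0.7613     1.0366     2.1122]
Δx = (I − A)⁻¹ Δd with Δd having -15 in the Hospitality component and 0 elsewhere.
So Δx_1 = L_12 · (-15), where L_12 = adj(I−A)_12 / det(I−A) = 0.205750 / 0.2052375.
Δx_1 = 0.205750 × (-15) / 0.2052375 = -3.08625 / 0.2052375 ≈ -15.04.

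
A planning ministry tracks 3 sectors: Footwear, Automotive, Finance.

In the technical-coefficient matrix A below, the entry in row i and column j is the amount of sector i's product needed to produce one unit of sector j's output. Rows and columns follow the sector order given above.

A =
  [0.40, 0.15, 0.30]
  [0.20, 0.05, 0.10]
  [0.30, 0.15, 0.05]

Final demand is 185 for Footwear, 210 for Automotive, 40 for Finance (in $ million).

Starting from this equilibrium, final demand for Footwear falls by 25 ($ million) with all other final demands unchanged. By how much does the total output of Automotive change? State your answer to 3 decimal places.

I − A =
  [   0.60    -0.15    -0.30]
  [  -0.20     0.95    -0.10]
  [  -0.30    -0.15     0.95]
Cofactors of I−A, C_ij = (−1)^(i+j)·(minor ij) (rows/columns in the sector order above):
  C_11 = (0.95)(0.95) − (-0.10)(-0.15) = 0.8875
  C_12 = −[(-0.20)(0.95) − (-0.10)(-0.30)] = 0.2200
  C_13 = (-0.20)(-0.15) − (0.95)(-0.30) = 0.3150
  C_21 = −[(-0.15)(0.95) − (-0.30)(-0.15)] = 0.1875
  C_22 = (0.60)(0.95) − (-0.30)(-0.30) = 0.4800
  C_23 = −[(0.60)(-0.15) − (-0.15)(-0.30)] = 0.1350
  C_31 = (-0.15)(-0.10) − (-0.30)(0.95) = 0.3000
  C_32 = −[(0.60)(-0.10) − (-0.30)(-0.20)] = 0.1200
  C_33 = (0.60)(0.95) − (-0.15)(-0.20) = 0.5400
det(I−A) = Σ_j (I−A)_1j·C_1j = (0.60)(0.8875) + (-0.15)(0.2200) + (-0.30)(0.3150) = 0.4050
adj(I−A) = Cᵀ =
  [ 0.8875   0.1875   0.3000]
  [ 0.2200   0.4800   0.1200]
  [ 0.3150   0.1350   0.5400]
(I − A)⁻¹ = adj(I−A) / det(I−A) ≈
  [   2.1914     0.4630     0.7407]
  [   0.5432     1.1852     0.2963]
  [   0.7778     0.3333     1.3333]
Δx = (I − A)⁻¹ Δd with Δd having -25 in the Footwear component and 0 elsewhere.
So Δx_2 = L_21 · (-25), where L_21 = adj(I−A)_21 / det(I−A) = 0.2200 / 0.4050.
Δx_2 = 0.2200 × (-25) / 0.4050 = -5.50 / 0.4050 ≈ -13.580.

Δx_2 = -13.580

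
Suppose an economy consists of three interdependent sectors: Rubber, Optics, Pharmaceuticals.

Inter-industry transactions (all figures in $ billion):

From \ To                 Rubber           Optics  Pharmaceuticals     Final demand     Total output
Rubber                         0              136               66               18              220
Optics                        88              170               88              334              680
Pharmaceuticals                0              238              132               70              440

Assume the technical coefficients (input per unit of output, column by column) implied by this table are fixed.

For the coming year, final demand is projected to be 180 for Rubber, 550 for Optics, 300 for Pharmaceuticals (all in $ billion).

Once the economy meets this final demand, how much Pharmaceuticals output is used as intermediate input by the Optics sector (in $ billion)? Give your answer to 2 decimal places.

z_PO = 475.37

Technical coefficients a_ij = z_ij / X_j:
  a_RR = 0/220 = 0.00, a_OR = 88/220 = 0.40, a_PR = 0/220 = 0.00
  a_RO = 136/680 = 0.20, a_OO = 170/680 = 0.25, a_PO = 238/680 = 0.35
  a_RP = 66/440 = 0.15, a_OP = 88/440 = 0.20, a_PP = 132/440 = 0.30
I − A =
  [   1.00    -0.20    -0.15]
  [  -0.40     0.75    -0.20]
  [   0.00    -0.35     0.70]
Cofactors of I−A, C_ij = (−1)^(i+j)·(minor ij) (rows/columns in the sector order above):
  C_11 = (0.75)(0.70) − (-0.20)(-0.35) = 0.4550
  C_12 = −[(-0.40)(0.70) − (-0.20)(0.00)] = 0.2800
  C_13 = (-0.40)(-0.35) − (0.75)(0.00) = 0.1400
  C_21 = −[(-0.20)(0.70) − (-0.15)(-0.35)] = 0.1925
  C_22 = (1.00)(0.70) − (-0.15)(0.00) = 0.7000
  C_23 = −[(1.00)(-0.35) − (-0.20)(0.00)] = 0.3500
  C_31 = (-0.20)(-0.20) − (-0.15)(0.75) = 0.1525
  C_32 = −[(1.00)(-0.20) − (-0.15)(-0.40)] = 0.2600
  C_33 = (1.00)(0.75) − (-0.20)(-0.40) = 0.6700
det(I−A) = Σ_j (I−A)_1j·C_1j = (1.00)(0.4550) + (-0.20)(0.2800) + (-0.15)(0.1400) = 0.3780
adj(I−A) = Cᵀ =
  [ 0.4550   0.1925   0.1525]
  [ 0.2800   0.7000   0.2600]
  [ 0.1400   0.3500   0.6700]
(I − A)⁻¹ = adj(I−A) / det(I−A) ≈
  [   1.2037     0.5093     0.4034]
  [   0.7407     1.8519     0.6878]
  [   0.3704     0.9259     1.7725]
First solve x = (I − A)⁻¹ d = adj(I−A)·d / det(I−A); in particular x_O = (0.2800·180 + 0.7000·550 + 0.2600·300) / 0.3780 = 513.40 / 0.3780 ≈ 1358.2011.
Intermediate flow from P to O: z_PO = a_PO · x_O = 0.35 × 513.40 / 0.3780 = 179.69 / 0.3780 ≈ 475.37.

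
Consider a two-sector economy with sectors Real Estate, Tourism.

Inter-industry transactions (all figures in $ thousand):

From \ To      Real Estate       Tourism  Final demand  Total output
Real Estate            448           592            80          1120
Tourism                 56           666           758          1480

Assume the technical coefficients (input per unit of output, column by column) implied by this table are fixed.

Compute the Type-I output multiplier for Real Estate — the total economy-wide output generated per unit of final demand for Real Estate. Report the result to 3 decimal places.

m_R = 1.935

Technical coefficients a_ij = z_ij / X_j:
  a_RR = 448/1120 = 0.40, a_TR = 56/1120 = 0.05
  a_RT = 592/1480 = 0.40, a_TT = 666/1480 = 0.45
I − A =
  [   0.60    -0.40]
  [  -0.05     0.55]
det(I−A) = (0.60)(0.55) − (-0.40)(-0.05) = 0.3100
adj(I−A) = [[0.55, 0.40], [0.05, 0.60]]
(I − A)⁻¹ = adj(I−A) / det(I−A) ≈
  [   1.7742     1.2903]
  [   0.1613     1.9355]
The output multiplier for sector j is the column-j sum of the Leontief inverse (I − A)⁻¹ = adj(I−A) / det(I−A).
Column R of adj(I−A): (0.55, 0.05); det(I−A) = 0.3100.
m_R = (0.55 + 0.05) / 0.3100 = 0.60 / 0.3100 ≈ 1.935.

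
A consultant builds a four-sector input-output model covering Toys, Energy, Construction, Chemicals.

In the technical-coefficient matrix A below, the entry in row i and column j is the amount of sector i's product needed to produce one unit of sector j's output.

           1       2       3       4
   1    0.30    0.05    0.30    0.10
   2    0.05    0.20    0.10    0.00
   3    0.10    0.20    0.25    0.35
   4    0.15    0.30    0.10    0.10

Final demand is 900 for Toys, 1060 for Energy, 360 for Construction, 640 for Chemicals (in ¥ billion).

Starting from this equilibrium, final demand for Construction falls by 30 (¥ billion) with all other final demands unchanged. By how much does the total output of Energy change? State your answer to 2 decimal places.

Δx_2 = -7.90

I − A =
  [   0.70    -0.05    -0.30    -0.10]
  [  -0.05     0.80    -0.10     0.00]
  [  -0.10    -0.20     0.75    -0.35]
  [  -0.15    -0.30    -0.10     0.90]
Compute the cofactors C_ij = (−1)^(i+j)·(3×3 minor ij) of I−A; the adjugate is their transpose:
adj(I−A) = Cᵀ =
  [ 0.483500   0.142000   0.231500   0.143750]
  [ 0.046250   0.393000   0.075500   0.034500]
  [ 0.128250   0.206625   0.488250   0.204125]
  [ 0.110250   0.177625   0.118000   0.376625]
det(I−A) = Σ_j (I−A)_1j·C_1j = (0.70)(0.483500) + (-0.05)(0.046250) + (-0.30)(0.128250) + (-0.10)(0.110250) = 0.2866375
(I − A)⁻¹ = adj(I−A) / det(I−A) ≈
  [   1.6868     0.4954     0.8076     0.5015]
  [   0.1614     1.3711     0.2634     0.1204]
  [   0.4474     0.7209     1.7034     0.7121]
  [   0.3846     0.6197     0.4117     1.3139]
Δx = (I − A)⁻¹ Δd with Δd having -30 in the Construction component and 0 elsewhere.
So Δx_2 = L_23 · (-30), where L_23 = adj(I−A)_23 / det(I−A) = 0.075500 / 0.2866375.
Δx_2 = 0.075500 × (-30) / 0.2866375 = -2.265 / 0.2866375 ≈ -7.90.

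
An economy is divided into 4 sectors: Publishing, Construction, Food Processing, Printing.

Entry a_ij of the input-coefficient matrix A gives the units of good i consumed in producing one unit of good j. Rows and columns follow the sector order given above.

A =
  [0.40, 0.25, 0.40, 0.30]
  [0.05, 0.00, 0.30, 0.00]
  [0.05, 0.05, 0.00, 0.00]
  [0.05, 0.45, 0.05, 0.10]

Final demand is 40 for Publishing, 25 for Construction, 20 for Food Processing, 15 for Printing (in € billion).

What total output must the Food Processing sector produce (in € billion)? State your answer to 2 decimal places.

x_3 = 28.21

I − A =
  [   0.60    -0.25    -0.40    -0.30]
  [  -0.05     1.00    -0.30     0.00]
  [  -0.05    -0.05     1.00     0.00]
  [  -0.05    -0.45    -0.05     0.90]
Compute the cofactors C_ij = (−1)^(i+j)·(3×3 minor ij) of I−A; the adjugate is their transpose:
adj(I−A) = Cᵀ =
  [ 0.886500   0.378750   0.483000   0.295500]
  [ 0.058500   0.506250   0.176250   0.019500]
  [ 0.047250   0.044250   0.507000   0.015750]
  [ 0.081125   0.276625   0.143125   0.553750]
det(I−A) = Σ_j (I−A)_1j·C_1j = (0.60)(0.886500) + (-0.25)(0.058500) + (-0.40)(0.047250) + (-0.30)(0.081125) = 0.4740375
(I − A)⁻¹ = adj(I−A) / det(I−A) ≈
  [   1.8701     0.7990     1.0189     0.6234]
  [   0.1234     1.0680     0.3718     0.0411]
  [   0.0997     0.0933     1.0695     0.0332]
  [   0.1711     0.5836     0.3019     1.1682]
x = (I − A)⁻¹ d = adj(I−A)·d / det(I−A), with det(I−A) = 0.4740375:
  x_1 = (0.886500·40 + 0.378750·25 + 0.483000·20 + 0.295500·15) / 0.4740375 = 59.02125 / 0.4740375 ≈ 124.51
  x_2 = (0.058500·40 + 0.506250·25 + 0.176250·20 + 0.019500·15) / 0.4740375 = 18.81375 / 0.4740375 ≈ 39.69
  x_3 = (0.047250·40 + 0.044250·25 + 0.507000·20 + 0.015750·15) / 0.4740375 = 13.3725 / 0.4740375 ≈ 28.21
  x_4 = (0.081125·40 + 0.276625·25 + 0.143125·20 + 0.553750·15) / 0.4740375 = 21.329375 / 0.4740375 ≈ 45.00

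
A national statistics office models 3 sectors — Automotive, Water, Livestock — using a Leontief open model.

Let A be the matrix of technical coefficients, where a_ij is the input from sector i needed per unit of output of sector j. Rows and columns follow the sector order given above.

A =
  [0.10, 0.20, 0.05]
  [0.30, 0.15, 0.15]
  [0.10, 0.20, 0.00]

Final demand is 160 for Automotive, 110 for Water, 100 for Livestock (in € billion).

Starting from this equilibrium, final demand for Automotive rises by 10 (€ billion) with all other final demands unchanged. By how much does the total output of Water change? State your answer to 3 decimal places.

Δx_2 = 4.717

I − A =
  [   0.90    -0.20    -0.05]
  [  -0.30     0.85    -0.15]
  [  -0.10    -0.20     1.00]
Cofactors of I−A, C_ij = (−1)^(i+j)·(minor ij) (rows/columns in the sector order above):
  C_11 = (0.85)(1.00) − (-0.15)(-0.20) = 0.8200
  C_12 = −[(-0.30)(1.00) − (-0.15)(-0.10)] = 0.3150
  C_13 = (-0.30)(-0.20) − (0.85)(-0.10) = 0.1450
  C_21 = −[(-0.20)(1.00) − (-0.05)(-0.20)] = 0.2100
  C_22 = (0.90)(1.00) − (-0.05)(-0.10) = 0.8950
  C_23 = −[(0.90)(-0.20) − (-0.20)(-0.10)] = 0.2000
  C_31 = (-0.20)(-0.15) − (-0.05)(0.85) = 0.0725
  C_32 = −[(0.90)(-0.15) − (-0.05)(-0.30)] = 0.1500
  C_33 = (0.90)(0.85) − (-0.20)(-0.30) = 0.7050
det(I−A) = Σ_j (I−A)_1j·C_1j = (0.90)(0.8200) + (-0.20)(0.3150) + (-0.05)(0.1450) = 0.66775
adj(I−A) = Cᵀ =
  [ 0.8200   0.2100   0.0725]
  [ 0.3150   0.8950   0.1500]
  [ 0.1450   0.2000   0.7050]
(I − A)⁻¹ = adj(I−A) / det(I−A) ≈
  [   1.2280     0.3145     0.1086]
  [   0.4717     1.3403     0.2246]
  [   0.2171     0.2995     1.0558]
Δx = (I − A)⁻¹ Δd with Δd having +10 in the Automotive component and 0 elsewhere.
So Δx_2 = L_21 · (+10), where L_21 = adj(I−A)_21 / det(I−A) = 0.3150 / 0.66775.
Δx_2 = 0.3150 × (+10) / 0.66775 = 3.15 / 0.66775 ≈ 4.717.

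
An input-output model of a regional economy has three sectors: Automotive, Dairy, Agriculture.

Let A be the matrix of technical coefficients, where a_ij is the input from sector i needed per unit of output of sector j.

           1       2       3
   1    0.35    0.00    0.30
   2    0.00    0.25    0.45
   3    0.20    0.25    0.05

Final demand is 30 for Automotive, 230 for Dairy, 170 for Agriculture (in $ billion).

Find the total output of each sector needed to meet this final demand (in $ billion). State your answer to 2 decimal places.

x_1 = 213.04, x_2 = 523.62, x_3 = 361.59

I − A =
  [   0.65     0.00    -0.30]
  [   0.00     0.75    -0.45]
  [  -0.20    -0.25     0.95]
Cofactors of I−A, C_ij = (−1)^(i+j)·(minor ij) (rows/columns in the sector order above):
  C_11 = (0.75)(0.95) − (-0.45)(-0.25) = 0.6000
  C_12 = −[(0.00)(0.95) − (-0.45)(-0.20)] = 0.0900
  C_13 = (0.00)(-0.25) − (0.75)(-0.20) = 0.1500
  C_21 = −[(0.00)(0.95) − (-0.30)(-0.25)] = 0.0750
  C_22 = (0.65)(0.95) − (-0.30)(-0.20) = 0.5575
  C_23 = −[(0.65)(-0.25) − (0.00)(-0.20)] = 0.1625
  C_31 = (0.00)(-0.45) − (-0.30)(0.75) = 0.2250
  C_32 = −[(0.65)(-0.45) − (-0.30)(0.00)] = 0.2925
  C_33 = (0.65)(0.75) − (0.00)(0.00) = 0.4875
det(I−A) = Σ_j (I−A)_1j·C_1j = (0.65)(0.6000) + (0.00)(0.0900) + (-0.30)(0.1500) = 0.3450
adj(I−A) = Cᵀ =
  [ 0.6000   0.0750   0.2250]
  [ 0.0900   0.5575   0.2925]
  [ 0.1500   0.1625   0.4875]
(I − A)⁻¹ = adj(I−A) / det(I−A) ≈
  [   1.7391     0.2174     0.6522]
  [   0.2609     1.6159     0.8478]
  [   0.4348     0.4710     1.4130]
x = (I − A)⁻¹ d = adj(I−A)·d / det(I−A), with det(I−A) = 0.3450:
  x_1 = (0.6000·30 + 0.0750·230 + 0.2250·170) / 0.3450 = 73.50 / 0.3450 ≈ 213.04
  x_2 = (0.0900·30 + 0.5575·230 + 0.2925·170) / 0.3450 = 180.65 / 0.3450 ≈ 523.62
  x_3 = (0.1500·30 + 0.1625·230 + 0.4875·170) / 0.3450 = 124.75 / 0.3450 ≈ 361.59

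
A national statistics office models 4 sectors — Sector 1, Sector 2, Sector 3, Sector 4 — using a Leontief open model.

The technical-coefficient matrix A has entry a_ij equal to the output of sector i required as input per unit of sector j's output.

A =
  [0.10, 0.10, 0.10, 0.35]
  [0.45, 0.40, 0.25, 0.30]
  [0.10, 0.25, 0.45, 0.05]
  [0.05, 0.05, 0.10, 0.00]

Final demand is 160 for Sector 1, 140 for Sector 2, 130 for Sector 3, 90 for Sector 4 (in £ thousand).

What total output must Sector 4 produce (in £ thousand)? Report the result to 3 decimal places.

I − A =
  [   0.90    -0.10    -0.10    -0.35]
  [  -0.45     0.60    -0.25    -0.30]
  [  -0.10    -0.25     0.55    -0.05]
  [  -0.05    -0.05    -0.10     1.00]
Compute the cofactors C_ij = (−1)^(i+j)·(3×3 minor ij) of I−A; the adjugate is their transpose:
adj(I−A) = Cᵀ =
  [ 0.248125   0.098125   0.111875   0.121875]
  [ 0.282125   0.467125   0.309875   0.254375]
  [ 0.177375   0.234875   0.461625   0.155625]
  [ 0.044250   0.051750   0.067250   0.196250]
det(I−A) = Σ_j (I−A)_1j·C_1j = (0.90)(0.248125) + (-0.10)(0.282125) + (-0.10)(0.177375) + (-0.35)(0.044250) = 0.161875
(I − A)⁻¹ = adj(I−A) / det(I−A) ≈
  [   1.5328     0.6062     0.6911     0.7529]
  [   1.7429     2.8857     1.9143     1.5714]
  [   1.0958     1.4510     2.8517     0.9614]
  [   0.2734     0.3197     0.4154     1.2124]
x = (I − A)⁻¹ d = adj(I−A)·d / det(I−A), with det(I−A) = 0.161875:
  x_1 = (0.248125·160 + 0.098125·140 + 0.111875·130 + 0.121875·90) / 0.161875 = 78.95 / 0.161875 ≈ 487.722
  x_2 = (0.282125·160 + 0.467125·140 + 0.309875·130 + 0.254375·90) / 0.161875 = 173.715 / 0.161875 ≈ 1073.143
  x_3 = (0.177375·160 + 0.234875·140 + 0.461625·130 + 0.155625·90) / 0.161875 = 135.28 / 0.161875 ≈ 835.707
  x_4 = (0.044250·160 + 0.051750·140 + 0.067250·130 + 0.196250·90) / 0.161875 = 40.73 / 0.161875 ≈ 251.614

x_4 = 251.614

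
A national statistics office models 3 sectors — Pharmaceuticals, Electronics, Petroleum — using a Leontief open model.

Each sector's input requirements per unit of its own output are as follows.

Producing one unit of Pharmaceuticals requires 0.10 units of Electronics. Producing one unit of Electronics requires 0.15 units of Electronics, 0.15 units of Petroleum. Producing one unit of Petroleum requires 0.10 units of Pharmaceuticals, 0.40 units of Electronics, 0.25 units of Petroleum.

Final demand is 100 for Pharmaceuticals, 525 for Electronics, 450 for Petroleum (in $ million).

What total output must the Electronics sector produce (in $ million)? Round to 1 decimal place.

x_2 = 1016.9

I − A =
  [   1.00     0.00    -0.10]
  [  -0.10     0.85    -0.40]
  [   0.00    -0.15     0.75]
Cofactors of I−A, C_ij = (−1)^(i+j)·(minor ij) (rows/columns in the sector order above):
  C_11 = (0.85)(0.75) − (-0.40)(-0.15) = 0.5775
  C_12 = −[(-0.10)(0.75) − (-0.40)(0.00)] = 0.0750
  C_13 = (-0.10)(-0.15) − (0.85)(0.00) = 0.0150
  C_21 = −[(0.00)(0.75) − (-0.10)(-0.15)] = 0.0150
  C_22 = (1.00)(0.75) − (-0.10)(0.00) = 0.7500
  C_23 = −[(1.00)(-0.15) − (0.00)(0.00)] = 0.1500
  C_31 = (0.00)(-0.40) − (-0.10)(0.85) = 0.0850
  C_32 = −[(1.00)(-0.40) − (-0.10)(-0.10)] = 0.4100
  C_33 = (1.00)(0.85) − (0.00)(-0.10) = 0.8500
det(I−A) = Σ_j (I−A)_1j·C_1j = (1.00)(0.5775) + (0.00)(0.0750) + (-0.10)(0.0150) = 0.5760
adj(I−A) = Cᵀ =
  [ 0.5775   0.0150   0.0850]
  [ 0.0750   0.7500   0.4100]
  [ 0.0150   0.1500   0.8500]
(I − A)⁻¹ = adj(I−A) / det(I−A) ≈
  [   1.0026     0.0260     0.1476]
  [   0.1302     1.3021     0.7118]
  [   0.0260     0.2604     1.4757]
x = (I − A)⁻¹ d = adj(I−A)·d / det(I−A), with det(I−A) = 0.5760:
  x_1 = (0.5775·100 + 0.0150·525 + 0.0850·450) / 0.5760 = 103.875 / 0.5760 ≈ 180.3
  x_2 = (0.0750·100 + 0.7500·525 + 0.4100·450) / 0.5760 = 585.75 / 0.5760 ≈ 1016.9
  x_3 = (0.0150·100 + 0.1500·525 + 0.8500·450) / 0.5760 = 462.75 / 0.5760 ≈ 803.4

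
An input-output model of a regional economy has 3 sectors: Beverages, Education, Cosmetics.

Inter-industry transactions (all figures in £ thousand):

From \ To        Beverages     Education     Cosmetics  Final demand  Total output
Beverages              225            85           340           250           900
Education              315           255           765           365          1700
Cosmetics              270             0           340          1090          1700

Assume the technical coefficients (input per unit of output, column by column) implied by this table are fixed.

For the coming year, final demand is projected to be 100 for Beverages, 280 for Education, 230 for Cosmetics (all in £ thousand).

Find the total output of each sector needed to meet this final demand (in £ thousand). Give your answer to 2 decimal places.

x_1 = 281.75, x_2 = 653.57, x_3 = 393.15

Technical coefficients a_ij = z_ij / X_j:
  a_11 = 225/900 = 0.25, a_21 = 315/900 = 0.35, a_31 = 270/900 = 0.30
  a_12 = 85/1700 = 0.05, a_22 = 255/1700 = 0.15, a_32 = 0/1700 = 0.00
  a_13 = 340/1700 = 0.20, a_23 = 765/1700 = 0.45, a_33 = 340/1700 = 0.20
I − A =
  [   0.75    -0.05    -0.20]
  [  -0.35     0.85    -0.45]
  [  -0.30     0.00     0.80]
Cofactors of I−A, C_ij = (−1)^(i+j)·(minor ij) (rows/columns in the sector order above):
  C_11 = (0.85)(0.80) − (-0.45)(0.00) = 0.6800
  C_12 = −[(-0.35)(0.80) − (-0.45)(-0.30)] = 0.4150
  C_13 = (-0.35)(0.00) − (0.85)(-0.30) = 0.2550
  C_21 = −[(-0.05)(0.80) − (-0.20)(0.00)] = 0.0400
  C_22 = (0.75)(0.80) − (-0.20)(-0.30) = 0.5400
  C_23 = −[(0.75)(0.00) − (-0.05)(-0.30)] = 0.0150
  C_31 = (-0.05)(-0.45) − (-0.20)(0.85) = 0.1925
  C_32 = −[(0.75)(-0.45) − (-0.20)(-0.35)] = 0.4075
  C_33 = (0.75)(0.85) − (-0.05)(-0.35) = 0.6200
det(I−A) = Σ_j (I−A)_1j·C_1j = (0.75)(0.6800) + (-0.05)(0.4150) + (-0.20)(0.2550) = 0.43825
adj(I−A) = Cᵀ =
  [ 0.6800   0.0400   0.1925]
  [ 0.4150   0.5400   0.4075]
  [ 0.2550   0.0150   0.6200]
(I − A)⁻¹ = adj(I−A) / det(I−A) ≈
  [   1.5516     0.0913     0.4392]
  [   0.9469     1.2322     0.9298]
  [   0.5819     0.0342     1.4147]
x = (I − A)⁻¹ d = adj(I−A)·d / det(I−A), with det(I−A) = 0.43825:
  x_1 = (0.6800·100 + 0.0400·280 + 0.1925·230) / 0.43825 = 123.475 / 0.43825 ≈ 281.75
  x_2 = (0.4150·100 + 0.5400·280 + 0.4075·230) / 0.43825 = 286.425 / 0.43825 ≈ 653.57
  x_3 = (0.2550·100 + 0.0150·280 + 0.6200·230) / 0.43825 = 172.30 / 0.43825 ≈ 393.15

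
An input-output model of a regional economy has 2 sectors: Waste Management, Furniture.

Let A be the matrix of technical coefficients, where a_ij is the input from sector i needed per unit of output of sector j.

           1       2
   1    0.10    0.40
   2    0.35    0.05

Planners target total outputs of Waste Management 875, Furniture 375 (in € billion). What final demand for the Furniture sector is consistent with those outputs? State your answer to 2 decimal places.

d_2 = 50.00

I − A =
  [   0.90    -0.40]
  [  -0.35     0.95]
d = (I − A) x:
  d_1 = (+0.90)·875 + (-0.40)·375 = 637.50
  d_2 = (-0.35)·875 + (+0.95)·375 = 50.00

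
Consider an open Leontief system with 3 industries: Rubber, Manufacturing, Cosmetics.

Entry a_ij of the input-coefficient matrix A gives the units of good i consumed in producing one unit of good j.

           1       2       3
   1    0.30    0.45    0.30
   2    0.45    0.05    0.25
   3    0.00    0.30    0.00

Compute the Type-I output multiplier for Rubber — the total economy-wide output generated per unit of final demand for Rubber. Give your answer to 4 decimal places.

I − A =
  [   0.70    -0.45    -0.30]
  [  -0.45     0.95    -0.25]
  [   0.00    -0.30     1.00]
Cofactors of I−A, C_ij = (−1)^(i+j)·(minor ij) (rows/columns in the sector order above):
  C_11 = (0.95)(1.00) − (-0.25)(-0.30) = 0.8750
  C_12 = −[(-0.45)(1.00) − (-0.25)(0.00)] = 0.4500
  C_13 = (-0.45)(-0.30) − (0.95)(0.00) = 0.1350
  C_21 = −[(-0.45)(1.00) − (-0.30)(-0.30)] = 0.5400
  C_22 = (0.70)(1.00) − (-0.30)(0.00) = 0.7000
  C_23 = −[(0.70)(-0.30) − (-0.45)(0.00)] = 0.2100
  C_31 = (-0.45)(-0.25) − (-0.30)(0.95) = 0.3975
  C_32 = −[(0.70)(-0.25) − (-0.30)(-0.45)] = 0.3100
  C_33 = (0.70)(0.95) − (-0.45)(-0.45) = 0.4625
det(I−A) = Σ_j (I−A)_1j·C_1j = (0.70)(0.8750) + (-0.45)(0.4500) + (-0.30)(0.1350) = 0.3695
adj(I−A) = Cᵀ =
  [ 0.8750   0.5400   0.3975]
  [ 0.4500   0.7000   0.3100]
  [ 0.1350   0.2100   0.4625]
(I − A)⁻¹ = adj(I−A) / det(I−A) ≈
  [   2.36806     1.46143     1.07578]
  [   1.21786     1.89445     0.83897]
  [   0.36536     0.56834     1.25169]
The output multiplier for sector j is the column-j sum of the Leontief inverse (I − A)⁻¹ = adj(I−A) / det(I−A).
Column 1 of adj(I−A): (0.8750, 0.4500, 0.1350); det(I−A) = 0.3695.
m_1 = (0.8750 + 0.4500 + 0.1350) / 0.3695 = 1.46 / 0.3695 ≈ 3.9513.

m_1 = 3.9513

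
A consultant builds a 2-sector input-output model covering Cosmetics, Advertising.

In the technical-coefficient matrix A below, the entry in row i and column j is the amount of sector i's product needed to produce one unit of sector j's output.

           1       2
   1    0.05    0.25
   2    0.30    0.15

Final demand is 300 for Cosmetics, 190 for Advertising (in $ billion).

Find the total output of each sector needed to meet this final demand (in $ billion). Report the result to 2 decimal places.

x_1 = 412.97, x_2 = 369.28

I − A =
  [   0.95    -0.25]
  [  -0.30     0.85]
det(I−A) = (0.95)(0.85) − (-0.25)(-0.30) = 0.7325
adj(I−A) = [[0.85, 0.25], [0.30, 0.95]]
(I − A)⁻¹ = adj(I−A) / det(I−A) ≈
  [   1.1604     0.3413]
  [   0.4096     1.2969]
x = (I − A)⁻¹ d = adj(I−A)·d / det(I−A), with det(I−A) = 0.7325:
  x_1 = (0.85·300 + 0.25·190) / 0.7325 = 302.50 / 0.7325 ≈ 412.97
  x_2 = (0.30·300 + 0.95·190) / 0.7325 = 270.50 / 0.7325 ≈ 369.28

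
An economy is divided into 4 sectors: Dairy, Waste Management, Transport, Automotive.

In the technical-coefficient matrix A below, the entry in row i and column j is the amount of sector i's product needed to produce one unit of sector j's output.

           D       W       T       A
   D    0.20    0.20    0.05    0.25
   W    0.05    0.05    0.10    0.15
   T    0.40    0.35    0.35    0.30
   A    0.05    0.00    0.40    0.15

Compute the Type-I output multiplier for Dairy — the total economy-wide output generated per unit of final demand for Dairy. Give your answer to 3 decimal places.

I − A =
  [   0.80    -0.20    -0.05    -0.25]
  [  -0.05     0.95    -0.10    -0.15]
  [  -0.40    -0.35     0.65    -0.30]
  [  -0.05     0.00    -0.40     0.85]
Compute the cofactors C_ij = (−1)^(i+j)·(3×3 minor ij) of I−A; the adjugate is their transpose:
adj(I−A) = Cᵀ =
  [ 0.360125   0.136375   0.164375   0.188000]
  [ 0.086000   0.280125   0.122250   0.117875]
  [ 0.354750   0.304625   0.624125   0.378375]
  [ 0.188125   0.151375   0.303375   0.431625]
det(I−A) = Σ_j (I−A)_1j·C_1j = (0.80)(0.360125) + (-0.20)(0.086000) + (-0.05)(0.354750) + (-0.25)(0.188125) = 0.20613125
(I − A)⁻¹ = adj(I−A) / det(I−A) ≈
  [   1.7471     0.6616     0.7974     0.9120]
  [   0.4172     1.3590     0.5931     0.5718]
  [   1.7210     1.4778     3.0278     1.8356]
  [   0.9126     0.7344     1.4718     2.0939]
The output multiplier for sector j is the column-j sum of the Leontief inverse (I − A)⁻¹ = adj(I−A) / det(I−A).
Column D of adj(I−A): (0.360125, 0.086000, 0.354750, 0.188125); det(I−A) = 0.20613125.
m_D = (0.360125 + 0.086000 + 0.354750 + 0.188125) / 0.20613125 = 0.989 / 0.20613125 ≈ 4.798.

m_D = 4.798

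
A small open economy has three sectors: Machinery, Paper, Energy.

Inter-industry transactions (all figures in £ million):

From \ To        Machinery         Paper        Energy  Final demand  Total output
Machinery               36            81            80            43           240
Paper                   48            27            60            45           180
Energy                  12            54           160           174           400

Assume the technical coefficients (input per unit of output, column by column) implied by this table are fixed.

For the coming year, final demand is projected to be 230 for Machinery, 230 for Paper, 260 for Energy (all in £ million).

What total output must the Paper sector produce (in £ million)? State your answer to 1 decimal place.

Technical coefficients a_ij = z_ij / X_j:
  a_11 = 36/240 = 0.15, a_21 = 48/240 = 0.20, a_31 = 12/240 = 0.05
  a_12 = 81/180 = 0.45, a_22 = 27/180 = 0.15, a_32 = 54/180 = 0.30
  a_13 = 80/400 = 0.20, a_23 = 60/400 = 0.15, a_33 = 160/400 = 0.40
I − A =
  [   0.85    -0.45    -0.20]
  [  -0.20     0.85    -0.15]
  [  -0.05    -0.30     0.60]
Cofactors of I−A, C_ij = (−1)^(i+j)·(minor ij) (rows/columns in the sector order above):
  C_11 = (0.85)(0.60) − (-0.15)(-0.30) = 0.4650
  C_12 = −[(-0.20)(0.60) − (-0.15)(-0.05)] = 0.1275
  C_13 = (-0.20)(-0.30) − (0.85)(-0.05) = 0.1025
  C_21 = −[(-0.45)(0.60) − (-0.20)(-0.30)] = 0.3300
  C_22 = (0.85)(0.60) − (-0.20)(-0.05) = 0.5000
  C_23 = −[(0.85)(-0.30) − (-0.45)(-0.05)] = 0.2775
  C_31 = (-0.45)(-0.15) − (-0.20)(0.85) = 0.2375
  C_32 = −[(0.85)(-0.15) − (-0.20)(-0.20)] = 0.1675
  C_33 = (0.85)(0.85) − (-0.45)(-0.20) = 0.6325
det(I−A) = Σ_j (I−A)_1j·C_1j = (0.85)(0.4650) + (-0.45)(0.1275) + (-0.20)(0.1025) = 0.317375
adj(I−A) = Cᵀ =
  [ 0.4650   0.3300   0.2375]
  [ 0.1275   0.5000   0.1675]
  [ 0.1025   0.2775   0.6325]
(I − A)⁻¹ = adj(I−A) / det(I−A) ≈
  [   1.4651     1.0398     0.7483]
  [   0.4017     1.5754     0.5278]
  [   0.3230     0.8744     1.9929]
x = (I − A)⁻¹ d = adj(I−A)·d / det(I−A), with det(I−A) = 0.317375:
  x_1 = (0.4650·230 + 0.3300·230 + 0.2375·260) / 0.317375 = 244.60 / 0.317375 ≈ 770.7
  x_2 = (0.1275·230 + 0.5000·230 + 0.1675·260) / 0.317375 = 187.875 / 0.317375 ≈ 592.0
  x_3 = (0.1025·230 + 0.2775·230 + 0.6325·260) / 0.317375 = 251.85 / 0.317375 ≈ 793.5

x_2 = 592.0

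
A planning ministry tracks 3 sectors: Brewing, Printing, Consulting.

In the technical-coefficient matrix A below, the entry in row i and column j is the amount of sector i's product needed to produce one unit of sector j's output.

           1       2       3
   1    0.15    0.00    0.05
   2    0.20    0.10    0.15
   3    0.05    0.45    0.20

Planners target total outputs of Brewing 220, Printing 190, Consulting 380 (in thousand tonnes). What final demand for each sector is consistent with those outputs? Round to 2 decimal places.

d_1 = 168.00, d_2 = 70.00, d_3 = 207.50

I − A =
  [   0.85     0.00    -0.05]
  [  -0.20     0.90    -0.15]
  [  -0.05    -0.45     0.80]
d = (I − A) x:
  d_1 = (+0.85)·220 + (+0.00)·190 + (-0.05)·380 = 168.00
  d_2 = (-0.20)·220 + (+0.90)·190 + (-0.15)·380 = 70.00
  d_3 = (-0.05)·220 + (-0.45)·190 + (+0.80)·380 = 207.50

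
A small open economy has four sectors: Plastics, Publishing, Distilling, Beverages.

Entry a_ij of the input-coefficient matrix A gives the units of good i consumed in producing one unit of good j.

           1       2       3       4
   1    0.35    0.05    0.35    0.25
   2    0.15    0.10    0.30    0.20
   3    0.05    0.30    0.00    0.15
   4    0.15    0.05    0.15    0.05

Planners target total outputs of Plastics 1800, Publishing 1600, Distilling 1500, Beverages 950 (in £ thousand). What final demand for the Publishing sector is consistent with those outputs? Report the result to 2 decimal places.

I − A =
  [   0.65    -0.05    -0.35    -0.25]
  [  -0.15     0.90    -0.30    -0.20]
  [  -0.05    -0.30     1.00    -0.15]
  [  -0.15    -0.05    -0.15     0.95]
d = (I − A) x:
  d_1 = (+0.65)·1800 + (-0.05)·1600 + (-0.35)·1500 + (-0.25)·950 = 327.50
  d_2 = (-0.15)·1800 + (+0.90)·1600 + (-0.30)·1500 + (-0.20)·950 = 530.00
  d_3 = (-0.05)·1800 + (-0.30)·1600 + (+1.00)·1500 + (-0.15)·950 = 787.50
  d_4 = (-0.15)·1800 + (-0.05)·1600 + (-0.15)·1500 + (+0.95)·950 = 327.50

d_2 = 530.00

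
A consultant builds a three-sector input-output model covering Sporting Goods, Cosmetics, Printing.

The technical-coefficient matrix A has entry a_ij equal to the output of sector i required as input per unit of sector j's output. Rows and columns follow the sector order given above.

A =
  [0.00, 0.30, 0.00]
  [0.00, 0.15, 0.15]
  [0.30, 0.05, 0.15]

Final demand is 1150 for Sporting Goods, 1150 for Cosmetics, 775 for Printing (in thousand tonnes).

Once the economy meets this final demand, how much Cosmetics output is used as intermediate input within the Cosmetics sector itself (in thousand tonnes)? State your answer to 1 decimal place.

z_22 = 244.9

I − A =
  [   1.00    -0.30     0.00]
  [   0.00     0.85    -0.15]
  [  -0.30    -0.05     0.85]
Cofactors of I−A, C_ij = (−1)^(i+j)·(minor ij) (rows/columns in the sector order above):
  C_11 = (0.85)(0.85) − (-0.15)(-0.05) = 0.7150
  C_12 = −[(0.00)(0.85) − (-0.15)(-0.30)] = 0.0450
  C_13 = (0.00)(-0.05) − (0.85)(-0.30) = 0.2550
  C_21 = −[(-0.30)(0.85) − (0.00)(-0.05)] = 0.2550
  C_22 = (1.00)(0.85) − (0.00)(-0.30) = 0.8500
  C_23 = −[(1.00)(-0.05) − (-0.30)(-0.30)] = 0.1400
  C_31 = (-0.30)(-0.15) − (0.00)(0.85) = 0.0450
  C_32 = −[(1.00)(-0.15) − (0.00)(0.00)] = 0.1500
  C_33 = (1.00)(0.85) − (-0.30)(0.00) = 0.8500
det(I−A) = Σ_j (I−A)_1j·C_1j = (1.00)(0.7150) + (-0.30)(0.0450) + (0.00)(0.2550) = 0.7015
adj(I−A) = Cᵀ =
  [ 0.7150   0.2550   0.0450]
  [ 0.0450   0.8500   0.1500]
  [ 0.2550   0.1400   0.8500]
(I − A)⁻¹ = adj(I−A) / det(I−A) ≈
  [   1.0192     0.3635     0.0641]
  [   0.0641     1.2117     0.2138]
  [   0.3635     0.1996     1.2117]
First solve x = (I − A)⁻¹ d = adj(I−A)·d / det(I−A); in particular x_2 = (0.0450·1150 + 0.8500·1150 + 0.1500·775) / 0.7015 = 1145.50 / 0.7015 ≈ 1632.929.
Intermediate flow from 2 to 2: z_22 = a_22 · x_2 = 0.15 × 1145.50 / 0.7015 = 171.825 / 0.7015 ≈ 244.9.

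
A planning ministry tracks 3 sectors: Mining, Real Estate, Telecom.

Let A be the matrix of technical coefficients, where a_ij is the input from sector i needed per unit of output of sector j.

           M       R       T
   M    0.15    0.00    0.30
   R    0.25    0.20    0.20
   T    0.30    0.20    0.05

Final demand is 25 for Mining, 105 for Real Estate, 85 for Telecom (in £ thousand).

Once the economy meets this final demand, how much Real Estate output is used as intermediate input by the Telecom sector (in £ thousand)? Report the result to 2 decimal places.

I − A =
  [   0.85     0.00    -0.30]
  [  -0.25     0.80    -0.20]
  [  -0.30    -0.20     0.95]
Cofactors of I−A, C_ij = (−1)^(i+j)·(minor ij) (rows/columns in the sector order above):
  C_11 = (0.80)(0.95) − (-0.20)(-0.20) = 0.7200
  C_12 = −[(-0.25)(0.95) − (-0.20)(-0.30)] = 0.2975
  C_13 = (-0.25)(-0.20) − (0.80)(-0.30) = 0.2900
  C_21 = −[(0.00)(0.95) − (-0.30)(-0.20)] = 0.0600
  C_22 = (0.85)(0.95) − (-0.30)(-0.30) = 0.7175
  C_23 = −[(0.85)(-0.20) − (0.00)(-0.30)] = 0.1700
  C_31 = (0.00)(-0.20) − (-0.30)(0.80) = 0.2400
  C_32 = −[(0.85)(-0.20) − (-0.30)(-0.25)] = 0.2450
  C_33 = (0.85)(0.80) − (0.00)(-0.25) = 0.6800
det(I−A) = Σ_j (I−A)_1j·C_1j = (0.85)(0.7200) + (0.00)(0.2975) + (-0.30)(0.2900) = 0.5250
adj(I−A) = Cᵀ =
  [ 0.7200   0.0600   0.2400]
  [ 0.2975   0.7175   0.2450]
  [ 0.2900   0.1700   0.6800]
(I − A)⁻¹ = adj(I−A) / det(I−A) ≈
  [   1.3714     0.1143     0.4571]
  [   0.5667     1.3667     0.4667]
  [   0.5524     0.3238     1.2952]
First solve x = (I − A)⁻¹ d = adj(I−A)·d / det(I−A); in particular x_T = (0.2900·25 + 0.1700·105 + 0.6800·85) / 0.5250 = 82.90 / 0.5250 ≈ 157.9048.
Intermediate flow from R to T: z_RT = a_RT · x_T = 0.20 × 82.90 / 0.5250 = 16.58 / 0.5250 ≈ 31.58.

z_RT = 31.58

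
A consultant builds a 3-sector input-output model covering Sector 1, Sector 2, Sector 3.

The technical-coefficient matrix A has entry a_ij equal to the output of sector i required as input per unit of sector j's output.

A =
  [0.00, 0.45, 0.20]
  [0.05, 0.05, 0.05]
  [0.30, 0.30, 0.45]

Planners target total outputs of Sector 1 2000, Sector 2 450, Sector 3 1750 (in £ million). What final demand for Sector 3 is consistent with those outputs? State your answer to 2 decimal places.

I − A =
  [   1.00    -0.45    -0.20]
  [  -0.05     0.95    -0.05]
  [  -0.30    -0.30     0.55]
d = (I − A) x:
  d_1 = (+1.00)·2000 + (-0.45)·450 + (-0.20)·1750 = 1447.50
  d_2 = (-0.05)·2000 + (+0.95)·450 + (-0.05)·1750 = 240.00
  d_3 = (-0.30)·2000 + (-0.30)·450 + (+0.55)·1750 = 227.50

d_3 = 227.50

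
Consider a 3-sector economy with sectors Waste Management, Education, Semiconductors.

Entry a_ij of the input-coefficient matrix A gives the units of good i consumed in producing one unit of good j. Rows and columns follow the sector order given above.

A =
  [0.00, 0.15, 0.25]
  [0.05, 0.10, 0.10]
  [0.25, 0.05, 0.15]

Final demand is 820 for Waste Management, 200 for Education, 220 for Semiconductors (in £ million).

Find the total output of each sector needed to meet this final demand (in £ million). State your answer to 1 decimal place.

I − A =
  [   1.00    -0.15    -0.25]
  [  -0.05     0.90    -0.10]
  [  -0.25    -0.05     0.85]
Cofactors of I−A, C_ij = (−1)^(i+j)·(minor ij) (rows/columns in the sector order above):
  C_11 = (0.90)(0.85) − (-0.10)(-0.05) = 0.7600
  C_12 = −[(-0.05)(0.85) − (-0.10)(-0.25)] = 0.0675
  C_13 = (-0.05)(-0.05) − (0.90)(-0.25) = 0.2275
  C_21 = −[(-0.15)(0.85) − (-0.25)(-0.05)] = 0.1400
  C_22 = (1.00)(0.85) − (-0.25)(-0.25) = 0.7875
  C_23 = −[(1.00)(-0.05) − (-0.15)(-0.25)] = 0.0875
  C_31 = (-0.15)(-0.10) − (-0.25)(0.90) = 0.2400
  C_32 = −[(1.00)(-0.10) − (-0.25)(-0.05)] = 0.1125
  C_33 = (1.00)(0.90) − (-0.15)(-0.05) = 0.8925
det(I−A) = Σ_j (I−A)_1j·C_1j = (1.00)(0.7600) + (-0.15)(0.0675) + (-0.25)(0.2275) = 0.6930
adj(I−A) = Cᵀ =
  [ 0.7600   0.1400   0.2400]
  [ 0.0675   0.7875   0.1125]
  [ 0.2275   0.0875   0.8925]
(I − A)⁻¹ = adj(I−A) / det(I−A) ≈
  [   1.0967     0.2020     0.3463]
  [   0.0974     1.1364     0.1623]
  [   0.3283     0.1263     1.2879]
x = (I − A)⁻¹ d = adj(I−A)·d / det(I−A), with det(I−A) = 0.6930:
  x_W = (0.7600·820 + 0.1400·200 + 0.2400·220) / 0.6930 = 704.00 / 0.6930 ≈ 1015.9
  x_E = (0.0675·820 + 0.7875·200 + 0.1125·220) / 0.6930 = 237.60 / 0.6930 ≈ 342.9
  x_S = (0.2275·820 + 0.0875·200 + 0.8925·220) / 0.6930 = 400.40 / 0.6930 ≈ 577.8

x_W = 1015.9, x_E = 342.9, x_S = 577.8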